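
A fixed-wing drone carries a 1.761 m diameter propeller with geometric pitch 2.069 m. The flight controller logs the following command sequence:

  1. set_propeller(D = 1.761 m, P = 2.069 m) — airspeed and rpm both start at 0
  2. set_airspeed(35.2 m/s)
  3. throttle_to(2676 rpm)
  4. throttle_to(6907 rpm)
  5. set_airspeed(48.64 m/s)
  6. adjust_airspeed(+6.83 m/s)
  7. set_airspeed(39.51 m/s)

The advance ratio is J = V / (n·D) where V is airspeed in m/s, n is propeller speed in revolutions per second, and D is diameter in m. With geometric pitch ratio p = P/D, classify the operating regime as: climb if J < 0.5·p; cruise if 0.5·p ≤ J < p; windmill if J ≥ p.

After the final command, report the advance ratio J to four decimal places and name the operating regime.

set_propeller: D = 1.761 m, P = 2.069 m (p = P/D = 1.174901); state ← (V=0, rpm=0)
set_airspeed(35.2): V ← 35.2 m/s
throttle_to(2676): rpm ← 2676
throttle_to(6907): rpm ← 6907
set_airspeed(48.64): V ← 48.64 m/s
adjust_airspeed(+6.83): V ← 48.64 +6.83 = 55.47 m/s
set_airspeed(39.51): V ← 39.51 m/s
final state: V = 39.51 m/s, rpm = 6907 → n = rpm/60 = 115.116667 rev/s
J = V / (n·D) = 39.51 / (115.116667 × 1.761) = 0.194899
regime bands: climb J<0.5875 | cruise [0.5875, 1.1749) | windmill J≥1.1749
J = 0.1949 → climb

J = 0.1949, regime = climb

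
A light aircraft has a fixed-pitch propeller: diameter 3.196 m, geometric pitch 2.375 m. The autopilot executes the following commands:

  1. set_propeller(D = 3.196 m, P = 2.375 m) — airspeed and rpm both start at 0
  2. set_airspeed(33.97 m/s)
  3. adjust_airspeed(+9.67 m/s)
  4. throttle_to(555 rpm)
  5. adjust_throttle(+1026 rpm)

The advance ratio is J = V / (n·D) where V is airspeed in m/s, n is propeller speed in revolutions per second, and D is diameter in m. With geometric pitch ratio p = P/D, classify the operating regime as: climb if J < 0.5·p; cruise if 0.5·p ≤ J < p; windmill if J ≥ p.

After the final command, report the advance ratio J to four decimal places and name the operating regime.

set_propeller: D = 3.196 m, P = 2.375 m (p = P/D = 0.743116); state ← (V=0, rpm=0)
set_airspeed(33.97): V ← 33.97 m/s
adjust_airspeed(+9.67): V ← 33.97 +9.67 = 43.64 m/s
throttle_to(555): rpm ← 555
adjust_throttle(+1026): rpm ← 555 +1026 = 1581
final state: V = 43.64 m/s, rpm = 1581 → n = rpm/60 = 26.350000 rev/s
J = V / (n·D) = 43.64 / (26.350000 × 3.196) = 0.518200
regime bands: climb J<0.3716 | cruise [0.3716, 0.7431) | windmill J≥0.7431
J = 0.5182 → cruise

J = 0.5182, regime = cruise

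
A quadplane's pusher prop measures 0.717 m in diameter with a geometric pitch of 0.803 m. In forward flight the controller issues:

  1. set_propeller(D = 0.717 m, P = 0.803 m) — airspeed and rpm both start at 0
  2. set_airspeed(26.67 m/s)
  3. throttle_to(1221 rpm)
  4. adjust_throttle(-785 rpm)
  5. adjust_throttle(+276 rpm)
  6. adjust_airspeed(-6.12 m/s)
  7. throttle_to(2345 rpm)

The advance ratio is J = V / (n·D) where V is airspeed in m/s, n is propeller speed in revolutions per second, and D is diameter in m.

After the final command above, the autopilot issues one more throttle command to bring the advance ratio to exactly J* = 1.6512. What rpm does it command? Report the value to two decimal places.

rpm = 1041.46

set_propeller: D = 0.717 m, P = 0.803 m (p = P/D = 1.119944); state ← (V=0, rpm=0)
set_airspeed(26.67): V ← 26.67 m/s
throttle_to(1221): rpm ← 1221
adjust_throttle(-785): rpm ← 1221 -785 = 436
adjust_throttle(+276): rpm ← 436 +276 = 712
adjust_airspeed(-6.12): V ← 26.67 -6.12 = 20.55 m/s
throttle_to(2345): rpm ← 2345
final state: V = 20.55 m/s, rpm = 2345 → n = rpm/60 = 39.083333 rev/s
target J* = 1.6512; solve J* = V/(n·D) for n: n = V/(J*·D) = 20.55/(1.6512 × 0.717) = 17.357732 rev/s
rpm = 60·n = 1041.463949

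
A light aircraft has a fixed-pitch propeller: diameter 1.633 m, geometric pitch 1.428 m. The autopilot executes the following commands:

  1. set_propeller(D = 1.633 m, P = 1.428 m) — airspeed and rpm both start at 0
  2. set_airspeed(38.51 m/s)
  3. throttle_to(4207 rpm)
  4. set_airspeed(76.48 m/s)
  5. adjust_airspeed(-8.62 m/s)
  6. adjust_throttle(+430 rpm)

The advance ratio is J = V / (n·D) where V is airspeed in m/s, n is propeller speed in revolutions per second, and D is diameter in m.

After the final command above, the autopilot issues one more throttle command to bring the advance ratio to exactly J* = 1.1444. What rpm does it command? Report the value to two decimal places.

rpm = 2178.72

set_propeller: D = 1.633 m, P = 1.428 m (p = P/D = 0.874464); state ← (V=0, rpm=0)
set_airspeed(38.51): V ← 38.51 m/s
throttle_to(4207): rpm ← 4207
set_airspeed(76.48): V ← 76.48 m/s
adjust_airspeed(-8.62): V ← 76.48 -8.62 = 67.86 m/s
adjust_throttle(+430): rpm ← 4207 +430 = 4637
final state: V = 67.86 m/s, rpm = 4637 → n = rpm/60 = 77.283333 rev/s
target J* = 1.1444; solve J* = V/(n·D) for n: n = V/(J*·D) = 67.86/(1.1444 × 1.633) = 36.311971 rev/s
rpm = 60·n = 2178.718253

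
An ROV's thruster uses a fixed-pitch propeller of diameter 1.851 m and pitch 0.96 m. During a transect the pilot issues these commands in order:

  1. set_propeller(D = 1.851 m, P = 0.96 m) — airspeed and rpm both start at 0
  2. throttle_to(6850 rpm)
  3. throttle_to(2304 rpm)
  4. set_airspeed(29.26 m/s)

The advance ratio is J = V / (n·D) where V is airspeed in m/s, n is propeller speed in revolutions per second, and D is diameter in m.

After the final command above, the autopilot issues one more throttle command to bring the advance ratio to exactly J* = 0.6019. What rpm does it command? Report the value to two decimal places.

rpm = 1575.78

set_propeller: D = 1.851 m, P = 0.96 m (p = P/D = 0.518639); state ← (V=0, rpm=0)
throttle_to(6850): rpm ← 6850
throttle_to(2304): rpm ← 2304
set_airspeed(29.26): V ← 29.26 m/s
final state: V = 29.26 m/s, rpm = 2304 → n = rpm/60 = 38.400000 rev/s
target J* = 0.6019; solve J* = V/(n·D) for n: n = V/(J*·D) = 29.26/(0.6019 × 1.851) = 26.262953 rev/s
rpm = 60·n = 1575.777192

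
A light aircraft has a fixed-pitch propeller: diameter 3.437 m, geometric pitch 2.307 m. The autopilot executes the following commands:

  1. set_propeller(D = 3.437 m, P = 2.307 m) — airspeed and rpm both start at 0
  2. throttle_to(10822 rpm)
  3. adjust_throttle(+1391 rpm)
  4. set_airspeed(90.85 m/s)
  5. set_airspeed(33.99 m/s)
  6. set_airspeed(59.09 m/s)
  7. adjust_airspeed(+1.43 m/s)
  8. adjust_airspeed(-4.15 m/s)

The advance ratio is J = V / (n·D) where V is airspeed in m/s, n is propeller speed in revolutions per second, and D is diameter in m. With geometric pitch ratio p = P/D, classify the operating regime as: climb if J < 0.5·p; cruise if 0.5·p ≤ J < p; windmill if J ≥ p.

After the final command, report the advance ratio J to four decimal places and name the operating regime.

J = 0.0806, regime = climb

set_propeller: D = 3.437 m, P = 2.307 m (p = P/D = 0.671225); state ← (V=0, rpm=0)
throttle_to(10822): rpm ← 10822
adjust_throttle(+1391): rpm ← 10822 +1391 = 12213
set_airspeed(90.85): V ← 90.85 m/s
set_airspeed(33.99): V ← 33.99 m/s
set_airspeed(59.09): V ← 59.09 m/s
adjust_airspeed(+1.43): V ← 59.09 +1.43 = 60.52 m/s
adjust_airspeed(-4.15): V ← 60.52 -4.15 = 56.37 m/s
final state: V = 56.37 m/s, rpm = 12213 → n = rpm/60 = 203.550000 rev/s
J = V / (n·D) = 56.37 / (203.550000 × 3.437) = 0.080574
regime bands: climb J<0.3356 | cruise [0.3356, 0.6712) | windmill J≥0.6712
J = 0.0806 → climb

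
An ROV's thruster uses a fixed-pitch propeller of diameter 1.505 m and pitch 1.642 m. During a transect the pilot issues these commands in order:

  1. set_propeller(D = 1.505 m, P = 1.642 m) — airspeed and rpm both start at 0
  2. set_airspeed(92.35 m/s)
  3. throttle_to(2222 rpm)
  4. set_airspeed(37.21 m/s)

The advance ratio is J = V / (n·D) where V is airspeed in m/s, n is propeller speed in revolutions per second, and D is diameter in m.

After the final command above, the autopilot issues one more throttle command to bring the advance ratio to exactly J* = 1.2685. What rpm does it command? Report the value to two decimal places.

rpm = 1169.46

set_propeller: D = 1.505 m, P = 1.642 m (p = P/D = 1.091030); state ← (V=0, rpm=0)
set_airspeed(92.35): V ← 92.35 m/s
throttle_to(2222): rpm ← 2222
set_airspeed(37.21): V ← 37.21 m/s
final state: V = 37.21 m/s, rpm = 2222 → n = rpm/60 = 37.033333 rev/s
target J* = 1.2685; solve J* = V/(n·D) for n: n = V/(J*·D) = 37.21/(1.2685 × 1.505) = 19.490936 rev/s
rpm = 60·n = 1169.456168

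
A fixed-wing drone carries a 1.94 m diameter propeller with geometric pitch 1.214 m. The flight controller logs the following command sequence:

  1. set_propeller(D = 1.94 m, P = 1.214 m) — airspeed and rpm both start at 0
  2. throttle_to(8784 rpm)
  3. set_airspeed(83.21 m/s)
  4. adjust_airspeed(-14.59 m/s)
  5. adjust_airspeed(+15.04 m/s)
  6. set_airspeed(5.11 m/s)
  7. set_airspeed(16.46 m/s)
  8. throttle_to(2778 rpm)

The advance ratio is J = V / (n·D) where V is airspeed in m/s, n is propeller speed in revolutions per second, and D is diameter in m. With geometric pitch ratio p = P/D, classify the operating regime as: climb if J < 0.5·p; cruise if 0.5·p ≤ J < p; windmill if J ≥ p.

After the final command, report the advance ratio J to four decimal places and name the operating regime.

set_propeller: D = 1.94 m, P = 1.214 m (p = P/D = 0.625773); state ← (V=0, rpm=0)
throttle_to(8784): rpm ← 8784
set_airspeed(83.21): V ← 83.21 m/s
adjust_airspeed(-14.59): V ← 83.21 -14.59 = 68.62 m/s
adjust_airspeed(+15.04): V ← 68.62 +15.04 = 83.66 m/s
set_airspeed(5.11): V ← 5.11 m/s
set_airspeed(16.46): V ← 16.46 m/s
throttle_to(2778): rpm ← 2778
final state: V = 16.46 m/s, rpm = 2778 → n = rpm/60 = 46.300000 rev/s
J = V / (n·D) = 16.46 / (46.300000 × 1.94) = 0.183251
regime bands: climb J<0.3129 | cruise [0.3129, 0.6258) | windmill J≥0.6258
J = 0.1833 → climb

J = 0.1833, regime = climb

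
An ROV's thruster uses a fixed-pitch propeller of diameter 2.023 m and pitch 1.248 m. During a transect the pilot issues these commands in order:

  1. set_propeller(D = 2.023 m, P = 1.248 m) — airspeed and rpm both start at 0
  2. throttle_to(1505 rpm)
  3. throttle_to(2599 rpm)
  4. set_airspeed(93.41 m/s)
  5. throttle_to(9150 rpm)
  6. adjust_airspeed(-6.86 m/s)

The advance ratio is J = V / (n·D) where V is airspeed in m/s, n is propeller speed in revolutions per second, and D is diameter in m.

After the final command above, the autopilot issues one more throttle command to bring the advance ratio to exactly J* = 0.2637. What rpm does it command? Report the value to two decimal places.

set_propeller: D = 2.023 m, P = 1.248 m (p = P/D = 0.616906); state ← (V=0, rpm=0)
throttle_to(1505): rpm ← 1505
throttle_to(2599): rpm ← 2599
set_airspeed(93.41): V ← 93.41 m/s
throttle_to(9150): rpm ← 9150
adjust_airspeed(-6.86): V ← 93.41 -6.86 = 86.55 m/s
final state: V = 86.55 m/s, rpm = 9150 → n = rpm/60 = 152.500000 rev/s
target J* = 0.2637; solve J* = V/(n·D) for n: n = V/(J*·D) = 86.55/(0.2637 × 2.023) = 162.241166 rev/s
rpm = 60·n = 9734.469978

rpm = 9734.47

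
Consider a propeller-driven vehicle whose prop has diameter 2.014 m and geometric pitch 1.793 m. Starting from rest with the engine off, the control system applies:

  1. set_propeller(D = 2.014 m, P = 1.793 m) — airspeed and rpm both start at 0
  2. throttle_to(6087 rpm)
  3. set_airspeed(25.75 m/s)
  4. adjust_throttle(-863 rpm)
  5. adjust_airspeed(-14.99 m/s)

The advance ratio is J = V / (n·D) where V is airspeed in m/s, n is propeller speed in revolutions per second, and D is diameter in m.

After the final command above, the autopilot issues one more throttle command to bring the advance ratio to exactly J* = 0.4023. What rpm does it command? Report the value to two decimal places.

set_propeller: D = 2.014 m, P = 1.793 m (p = P/D = 0.890268); state ← (V=0, rpm=0)
throttle_to(6087): rpm ← 6087
set_airspeed(25.75): V ← 25.75 m/s
adjust_throttle(-863): rpm ← 6087 -863 = 5224
adjust_airspeed(-14.99): V ← 25.75 -14.99 = 10.76 m/s
final state: V = 10.76 m/s, rpm = 5224 → n = rpm/60 = 87.066667 rev/s
target J* = 0.4023; solve J* = V/(n·D) for n: n = V/(J*·D) = 10.76/(0.4023 × 2.014) = 13.280144 rev/s
rpm = 60·n = 796.808619

rpm = 796.81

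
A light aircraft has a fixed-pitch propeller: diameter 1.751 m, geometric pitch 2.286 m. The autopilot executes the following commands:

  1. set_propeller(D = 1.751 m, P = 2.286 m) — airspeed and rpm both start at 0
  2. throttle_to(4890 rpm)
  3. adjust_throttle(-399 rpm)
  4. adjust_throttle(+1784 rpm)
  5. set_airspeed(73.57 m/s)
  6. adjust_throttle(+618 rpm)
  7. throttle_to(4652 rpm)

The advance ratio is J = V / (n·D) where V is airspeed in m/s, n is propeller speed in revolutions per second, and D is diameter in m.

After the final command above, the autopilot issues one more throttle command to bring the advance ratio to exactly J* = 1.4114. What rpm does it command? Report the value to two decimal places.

rpm = 1786.14

set_propeller: D = 1.751 m, P = 2.286 m (p = P/D = 1.305540); state ← (V=0, rpm=0)
throttle_to(4890): rpm ← 4890
adjust_throttle(-399): rpm ← 4890 -399 = 4491
adjust_throttle(+1784): rpm ← 4491 +1784 = 6275
set_airspeed(73.57): V ← 73.57 m/s
adjust_throttle(+618): rpm ← 6275 +618 = 6893
throttle_to(4652): rpm ← 4652
final state: V = 73.57 m/s, rpm = 4652 → n = rpm/60 = 77.533333 rev/s
target J* = 1.4114; solve J* = V/(n·D) for n: n = V/(J*·D) = 73.57/(1.4114 × 1.751) = 29.769017 rev/s
rpm = 60·n = 1786.141031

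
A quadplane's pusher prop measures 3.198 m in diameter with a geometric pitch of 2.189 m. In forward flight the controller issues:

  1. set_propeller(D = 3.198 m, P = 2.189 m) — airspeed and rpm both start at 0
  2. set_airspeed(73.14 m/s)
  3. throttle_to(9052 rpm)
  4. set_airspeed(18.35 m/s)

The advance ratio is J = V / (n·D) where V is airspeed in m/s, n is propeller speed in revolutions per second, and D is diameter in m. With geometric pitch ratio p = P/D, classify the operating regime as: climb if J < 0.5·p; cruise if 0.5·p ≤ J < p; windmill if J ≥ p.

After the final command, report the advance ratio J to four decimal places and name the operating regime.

set_propeller: D = 3.198 m, P = 2.189 m (p = P/D = 0.684490); state ← (V=0, rpm=0)
set_airspeed(73.14): V ← 73.14 m/s
throttle_to(9052): rpm ← 9052
set_airspeed(18.35): V ← 18.35 m/s
final state: V = 18.35 m/s, rpm = 9052 → n = rpm/60 = 150.866667 rev/s
J = V / (n·D) = 18.35 / (150.866667 × 3.198) = 0.038033
regime bands: climb J<0.3422 | cruise [0.3422, 0.6845) | windmill J≥0.6845
J = 0.0380 → climb

J = 0.0380, regime = climb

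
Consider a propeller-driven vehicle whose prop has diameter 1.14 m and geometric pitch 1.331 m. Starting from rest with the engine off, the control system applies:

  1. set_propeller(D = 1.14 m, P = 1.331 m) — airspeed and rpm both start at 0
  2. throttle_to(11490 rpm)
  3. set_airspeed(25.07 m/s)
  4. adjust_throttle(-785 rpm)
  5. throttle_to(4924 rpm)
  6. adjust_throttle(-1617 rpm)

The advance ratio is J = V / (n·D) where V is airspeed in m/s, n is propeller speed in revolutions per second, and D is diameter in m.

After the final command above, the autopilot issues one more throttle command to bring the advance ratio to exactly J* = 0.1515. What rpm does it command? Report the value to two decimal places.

rpm = 8709.40

set_propeller: D = 1.14 m, P = 1.331 m (p = P/D = 1.167544); state ← (V=0, rpm=0)
throttle_to(11490): rpm ← 11490
set_airspeed(25.07): V ← 25.07 m/s
adjust_throttle(-785): rpm ← 11490 -785 = 10705
throttle_to(4924): rpm ← 4924
adjust_throttle(-1617): rpm ← 4924 -1617 = 3307
final state: V = 25.07 m/s, rpm = 3307 → n = rpm/60 = 55.116667 rev/s
target J* = 0.1515; solve J* = V/(n·D) for n: n = V/(J*·D) = 25.07/(0.1515 × 1.14) = 145.156621 rev/s
rpm = 60·n = 8709.397256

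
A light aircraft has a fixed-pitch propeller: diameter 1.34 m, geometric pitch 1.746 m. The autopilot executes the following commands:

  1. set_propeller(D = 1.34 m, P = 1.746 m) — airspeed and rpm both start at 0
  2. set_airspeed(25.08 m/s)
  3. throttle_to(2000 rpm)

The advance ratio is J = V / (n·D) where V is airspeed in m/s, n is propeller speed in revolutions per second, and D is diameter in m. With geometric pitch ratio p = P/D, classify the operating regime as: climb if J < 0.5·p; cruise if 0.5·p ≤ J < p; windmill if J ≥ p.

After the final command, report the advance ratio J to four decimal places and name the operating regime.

J = 0.5615, regime = climb

set_propeller: D = 1.34 m, P = 1.746 m (p = P/D = 1.302985); state ← (V=0, rpm=0)
set_airspeed(25.08): V ← 25.08 m/s
throttle_to(2000): rpm ← 2000
final state: V = 25.08 m/s, rpm = 2000 → n = rpm/60 = 33.333333 rev/s
J = V / (n·D) = 25.08 / (33.333333 × 1.34) = 0.561493
regime bands: climb J<0.6515 | cruise [0.6515, 1.3030) | windmill J≥1.3030
J = 0.5615 → climb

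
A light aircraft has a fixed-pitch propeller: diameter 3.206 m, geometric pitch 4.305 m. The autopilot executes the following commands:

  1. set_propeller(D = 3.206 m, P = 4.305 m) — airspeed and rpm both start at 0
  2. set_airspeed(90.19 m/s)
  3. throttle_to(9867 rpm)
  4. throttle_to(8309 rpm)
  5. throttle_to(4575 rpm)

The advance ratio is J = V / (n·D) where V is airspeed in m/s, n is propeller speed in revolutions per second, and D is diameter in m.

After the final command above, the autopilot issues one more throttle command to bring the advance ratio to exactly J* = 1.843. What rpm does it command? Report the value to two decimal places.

set_propeller: D = 3.206 m, P = 4.305 m (p = P/D = 1.342795); state ← (V=0, rpm=0)
set_airspeed(90.19): V ← 90.19 m/s
throttle_to(9867): rpm ← 9867
throttle_to(8309): rpm ← 8309
throttle_to(4575): rpm ← 4575
final state: V = 90.19 m/s, rpm = 4575 → n = rpm/60 = 76.250000 rev/s
target J* = 1.843; solve J* = V/(n·D) for n: n = V/(J*·D) = 90.19/(1.843 × 3.206) = 15.264041 rev/s
rpm = 60·n = 915.842481

rpm = 915.84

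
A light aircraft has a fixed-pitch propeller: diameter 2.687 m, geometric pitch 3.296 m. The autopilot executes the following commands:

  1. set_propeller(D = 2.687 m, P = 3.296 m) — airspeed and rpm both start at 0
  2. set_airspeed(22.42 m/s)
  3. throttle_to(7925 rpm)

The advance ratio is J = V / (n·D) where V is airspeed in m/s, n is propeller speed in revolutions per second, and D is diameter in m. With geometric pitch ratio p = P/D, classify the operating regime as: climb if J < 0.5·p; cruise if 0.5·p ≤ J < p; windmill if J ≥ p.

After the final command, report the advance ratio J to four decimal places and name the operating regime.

J = 0.0632, regime = climb

set_propeller: D = 2.687 m, P = 3.296 m (p = P/D = 1.226647); state ← (V=0, rpm=0)
set_airspeed(22.42): V ← 22.42 m/s
throttle_to(7925): rpm ← 7925
final state: V = 22.42 m/s, rpm = 7925 → n = rpm/60 = 132.083333 rev/s
J = V / (n·D) = 22.42 / (132.083333 × 2.687) = 0.063171
regime bands: climb J<0.6133 | cruise [0.6133, 1.2266) | windmill J≥1.2266
J = 0.0632 → climb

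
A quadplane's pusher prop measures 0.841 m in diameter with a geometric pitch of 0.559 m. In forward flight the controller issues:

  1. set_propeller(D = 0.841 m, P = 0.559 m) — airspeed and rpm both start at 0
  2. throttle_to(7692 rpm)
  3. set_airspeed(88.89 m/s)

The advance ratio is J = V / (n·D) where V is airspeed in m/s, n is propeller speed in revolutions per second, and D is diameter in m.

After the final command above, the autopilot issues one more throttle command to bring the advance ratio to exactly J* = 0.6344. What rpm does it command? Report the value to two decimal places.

set_propeller: D = 0.841 m, P = 0.559 m (p = P/D = 0.664685); state ← (V=0, rpm=0)
throttle_to(7692): rpm ← 7692
set_airspeed(88.89): V ← 88.89 m/s
final state: V = 88.89 m/s, rpm = 7692 → n = rpm/60 = 128.200000 rev/s
target J* = 0.6344; solve J* = V/(n·D) for n: n = V/(J*·D) = 88.89/(0.6344 × 0.841) = 166.607189 rev/s
rpm = 60·n = 9996.431319

rpm = 9996.43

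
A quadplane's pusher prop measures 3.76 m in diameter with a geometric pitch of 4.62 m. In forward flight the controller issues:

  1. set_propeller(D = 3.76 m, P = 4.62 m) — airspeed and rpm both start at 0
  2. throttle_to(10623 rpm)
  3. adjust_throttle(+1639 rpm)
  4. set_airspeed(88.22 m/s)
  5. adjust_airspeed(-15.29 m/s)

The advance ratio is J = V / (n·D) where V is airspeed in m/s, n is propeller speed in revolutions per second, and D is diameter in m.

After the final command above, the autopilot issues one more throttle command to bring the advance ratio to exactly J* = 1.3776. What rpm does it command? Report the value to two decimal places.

set_propeller: D = 3.76 m, P = 4.62 m (p = P/D = 1.228723); state ← (V=0, rpm=0)
throttle_to(10623): rpm ← 10623
adjust_throttle(+1639): rpm ← 10623 +1639 = 12262
set_airspeed(88.22): V ← 88.22 m/s
adjust_airspeed(-15.29): V ← 88.22 -15.29 = 72.93 m/s
final state: V = 72.93 m/s, rpm = 12262 → n = rpm/60 = 204.366667 rev/s
target J* = 1.3776; solve J* = V/(n·D) for n: n = V/(J*·D) = 72.93/(1.3776 × 3.76) = 14.079759 rev/s
rpm = 60·n = 844.785566

rpm = 844.79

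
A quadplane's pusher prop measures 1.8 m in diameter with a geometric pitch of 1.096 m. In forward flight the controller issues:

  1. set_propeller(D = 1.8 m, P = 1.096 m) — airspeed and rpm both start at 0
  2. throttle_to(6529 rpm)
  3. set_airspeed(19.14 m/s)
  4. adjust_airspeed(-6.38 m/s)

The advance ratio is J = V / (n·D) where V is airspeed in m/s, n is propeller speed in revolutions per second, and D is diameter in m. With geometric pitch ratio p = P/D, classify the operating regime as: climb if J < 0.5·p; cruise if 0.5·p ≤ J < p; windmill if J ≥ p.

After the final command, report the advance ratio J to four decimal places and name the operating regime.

set_propeller: D = 1.8 m, P = 1.096 m (p = P/D = 0.608889); state ← (V=0, rpm=0)
throttle_to(6529): rpm ← 6529
set_airspeed(19.14): V ← 19.14 m/s
adjust_airspeed(-6.38): V ← 19.14 -6.38 = 12.76 m/s
final state: V = 12.76 m/s, rpm = 6529 → n = rpm/60 = 108.816667 rev/s
J = V / (n·D) = 12.76 / (108.816667 × 1.8) = 0.065145
regime bands: climb J<0.3044 | cruise [0.3044, 0.6089) | windmill J≥0.6089
J = 0.0651 → climb

J = 0.0651, regime = climb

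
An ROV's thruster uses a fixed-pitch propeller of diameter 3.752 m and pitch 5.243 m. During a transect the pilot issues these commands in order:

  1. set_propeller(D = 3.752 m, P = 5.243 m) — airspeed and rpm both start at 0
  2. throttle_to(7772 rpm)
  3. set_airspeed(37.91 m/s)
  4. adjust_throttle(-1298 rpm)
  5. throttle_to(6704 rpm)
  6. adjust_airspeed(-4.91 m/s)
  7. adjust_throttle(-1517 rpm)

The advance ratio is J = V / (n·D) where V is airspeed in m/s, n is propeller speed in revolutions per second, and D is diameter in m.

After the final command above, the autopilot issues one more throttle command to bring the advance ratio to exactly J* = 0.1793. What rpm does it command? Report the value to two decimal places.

rpm = 2943.22

set_propeller: D = 3.752 m, P = 5.243 m (p = P/D = 1.397388); state ← (V=0, rpm=0)
throttle_to(7772): rpm ← 7772
set_airspeed(37.91): V ← 37.91 m/s
adjust_throttle(-1298): rpm ← 7772 -1298 = 6474
throttle_to(6704): rpm ← 6704
adjust_airspeed(-4.91): V ← 37.91 -4.91 = 33 m/s
adjust_throttle(-1517): rpm ← 6704 -1517 = 5187
final state: V = 33 m/s, rpm = 5187 → n = rpm/60 = 86.450000 rev/s
target J* = 0.1793; solve J* = V/(n·D) for n: n = V/(J*·D) = 33/(0.1793 × 3.752) = 49.053593 rev/s
rpm = 60·n = 2943.215561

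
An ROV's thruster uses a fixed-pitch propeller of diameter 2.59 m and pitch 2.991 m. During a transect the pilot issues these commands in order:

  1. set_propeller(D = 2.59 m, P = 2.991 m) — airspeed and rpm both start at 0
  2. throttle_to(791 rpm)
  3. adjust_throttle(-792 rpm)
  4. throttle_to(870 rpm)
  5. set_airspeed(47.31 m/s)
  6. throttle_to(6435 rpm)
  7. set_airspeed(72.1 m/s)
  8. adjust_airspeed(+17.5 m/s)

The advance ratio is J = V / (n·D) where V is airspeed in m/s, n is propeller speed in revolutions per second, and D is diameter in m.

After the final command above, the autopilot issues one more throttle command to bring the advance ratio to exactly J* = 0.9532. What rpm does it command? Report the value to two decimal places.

rpm = 2177.59

set_propeller: D = 2.59 m, P = 2.991 m (p = P/D = 1.154826); state ← (V=0, rpm=0)
throttle_to(791): rpm ← 791
adjust_throttle(-792): rpm ← 791 -792 = -1
throttle_to(870): rpm ← 870
set_airspeed(47.31): V ← 47.31 m/s
throttle_to(6435): rpm ← 6435
set_airspeed(72.1): V ← 72.1 m/s
adjust_airspeed(+17.5): V ← 72.1 +17.5 = 89.6 m/s
final state: V = 89.6 m/s, rpm = 6435 → n = rpm/60 = 107.250000 rev/s
target J* = 0.9532; solve J* = V/(n·D) for n: n = V/(J*·D) = 89.6/(0.9532 × 2.59) = 36.293112 rev/s
rpm = 60·n = 2177.586735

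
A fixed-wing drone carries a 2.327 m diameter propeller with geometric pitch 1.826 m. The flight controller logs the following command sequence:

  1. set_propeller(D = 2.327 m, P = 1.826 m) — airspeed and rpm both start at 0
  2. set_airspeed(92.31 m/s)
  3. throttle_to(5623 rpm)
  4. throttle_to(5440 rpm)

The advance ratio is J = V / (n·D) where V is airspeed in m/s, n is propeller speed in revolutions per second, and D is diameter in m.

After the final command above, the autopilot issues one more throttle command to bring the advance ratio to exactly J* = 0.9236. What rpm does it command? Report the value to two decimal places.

set_propeller: D = 2.327 m, P = 1.826 m (p = P/D = 0.784701); state ← (V=0, rpm=0)
set_airspeed(92.31): V ← 92.31 m/s
throttle_to(5623): rpm ← 5623
throttle_to(5440): rpm ← 5440
final state: V = 92.31 m/s, rpm = 5440 → n = rpm/60 = 90.666667 rev/s
target J* = 0.9236; solve J* = V/(n·D) for n: n = V/(J*·D) = 92.31/(0.9236 × 2.327) = 42.950522 rev/s
rpm = 60·n = 2577.031302

rpm = 2577.03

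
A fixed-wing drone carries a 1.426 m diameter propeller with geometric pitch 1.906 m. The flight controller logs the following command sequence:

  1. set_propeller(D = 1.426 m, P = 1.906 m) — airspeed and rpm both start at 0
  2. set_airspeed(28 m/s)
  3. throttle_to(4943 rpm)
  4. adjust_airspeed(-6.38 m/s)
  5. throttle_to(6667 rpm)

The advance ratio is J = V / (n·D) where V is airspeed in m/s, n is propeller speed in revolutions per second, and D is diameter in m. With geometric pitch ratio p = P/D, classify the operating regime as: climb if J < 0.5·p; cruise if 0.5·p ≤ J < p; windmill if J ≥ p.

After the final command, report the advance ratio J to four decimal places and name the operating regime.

set_propeller: D = 1.426 m, P = 1.906 m (p = P/D = 1.336606); state ← (V=0, rpm=0)
set_airspeed(28): V ← 28 m/s
throttle_to(4943): rpm ← 4943
adjust_airspeed(-6.38): V ← 28 -6.38 = 21.62 m/s
throttle_to(6667): rpm ← 6667
final state: V = 21.62 m/s, rpm = 6667 → n = rpm/60 = 111.116667 rev/s
J = V / (n·D) = 21.62 / (111.116667 × 1.426) = 0.136445
regime bands: climb J<0.6683 | cruise [0.6683, 1.3366) | windmill J≥1.3366
J = 0.1364 → climb

J = 0.1364, regime = climb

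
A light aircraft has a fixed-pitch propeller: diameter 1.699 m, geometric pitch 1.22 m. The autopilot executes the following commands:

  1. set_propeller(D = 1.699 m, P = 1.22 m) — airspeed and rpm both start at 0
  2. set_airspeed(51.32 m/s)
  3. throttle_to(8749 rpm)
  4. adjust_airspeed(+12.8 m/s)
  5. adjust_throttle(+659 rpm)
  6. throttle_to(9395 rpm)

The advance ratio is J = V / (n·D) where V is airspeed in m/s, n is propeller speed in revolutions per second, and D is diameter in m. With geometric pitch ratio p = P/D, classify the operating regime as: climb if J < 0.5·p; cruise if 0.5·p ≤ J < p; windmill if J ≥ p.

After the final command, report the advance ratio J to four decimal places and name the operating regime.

J = 0.2410, regime = climb

set_propeller: D = 1.699 m, P = 1.22 m (p = P/D = 0.718069); state ← (V=0, rpm=0)
set_airspeed(51.32): V ← 51.32 m/s
throttle_to(8749): rpm ← 8749
adjust_airspeed(+12.8): V ← 51.32 +12.8 = 64.12 m/s
adjust_throttle(+659): rpm ← 8749 +659 = 9408
throttle_to(9395): rpm ← 9395
final state: V = 64.12 m/s, rpm = 9395 → n = rpm/60 = 156.583333 rev/s
J = V / (n·D) = 64.12 / (156.583333 × 1.699) = 0.241021
regime bands: climb J<0.3590 | cruise [0.3590, 0.7181) | windmill J≥0.7181
J = 0.2410 → climb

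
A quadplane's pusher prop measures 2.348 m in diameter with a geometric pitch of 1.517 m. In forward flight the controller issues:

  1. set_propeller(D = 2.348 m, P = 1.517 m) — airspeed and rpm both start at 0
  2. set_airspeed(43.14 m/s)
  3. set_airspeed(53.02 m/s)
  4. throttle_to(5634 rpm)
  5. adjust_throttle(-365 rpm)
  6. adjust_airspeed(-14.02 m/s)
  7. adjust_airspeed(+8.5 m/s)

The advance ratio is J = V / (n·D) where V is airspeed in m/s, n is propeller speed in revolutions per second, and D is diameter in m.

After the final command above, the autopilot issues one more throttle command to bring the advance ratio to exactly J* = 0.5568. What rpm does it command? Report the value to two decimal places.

rpm = 2179.96

set_propeller: D = 2.348 m, P = 1.517 m (p = P/D = 0.646082); state ← (V=0, rpm=0)
set_airspeed(43.14): V ← 43.14 m/s
set_airspeed(53.02): V ← 53.02 m/s
throttle_to(5634): rpm ← 5634
adjust_throttle(-365): rpm ← 5634 -365 = 5269
adjust_airspeed(-14.02): V ← 53.02 -14.02 = 39 m/s
adjust_airspeed(+8.5): V ← 39 +8.5 = 47.5 m/s
final state: V = 47.5 m/s, rpm = 5269 → n = rpm/60 = 87.816667 rev/s
target J* = 0.5568; solve J* = V/(n·D) for n: n = V/(J*·D) = 47.5/(0.5568 × 2.348) = 36.332584 rev/s
rpm = 60·n = 2179.955061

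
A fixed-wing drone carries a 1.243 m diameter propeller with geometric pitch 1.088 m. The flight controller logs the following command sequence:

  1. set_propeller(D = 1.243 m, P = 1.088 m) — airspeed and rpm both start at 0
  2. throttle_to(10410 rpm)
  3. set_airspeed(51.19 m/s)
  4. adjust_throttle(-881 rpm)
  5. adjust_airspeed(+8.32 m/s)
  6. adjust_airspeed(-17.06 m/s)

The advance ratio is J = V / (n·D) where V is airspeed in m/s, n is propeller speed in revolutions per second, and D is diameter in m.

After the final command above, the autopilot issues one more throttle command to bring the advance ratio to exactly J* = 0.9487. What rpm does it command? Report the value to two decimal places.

set_propeller: D = 1.243 m, P = 1.088 m (p = P/D = 0.875302); state ← (V=0, rpm=0)
throttle_to(10410): rpm ← 10410
set_airspeed(51.19): V ← 51.19 m/s
adjust_throttle(-881): rpm ← 10410 -881 = 9529
adjust_airspeed(+8.32): V ← 51.19 +8.32 = 59.51 m/s
adjust_airspeed(-17.06): V ← 59.51 -17.06 = 42.45 m/s
final state: V = 42.45 m/s, rpm = 9529 → n = rpm/60 = 158.816667 rev/s
target J* = 0.9487; solve J* = V/(n·D) for n: n = V/(J*·D) = 42.45/(0.9487 × 1.243) = 35.997941 rev/s
rpm = 60·n = 2159.876483

rpm = 2159.88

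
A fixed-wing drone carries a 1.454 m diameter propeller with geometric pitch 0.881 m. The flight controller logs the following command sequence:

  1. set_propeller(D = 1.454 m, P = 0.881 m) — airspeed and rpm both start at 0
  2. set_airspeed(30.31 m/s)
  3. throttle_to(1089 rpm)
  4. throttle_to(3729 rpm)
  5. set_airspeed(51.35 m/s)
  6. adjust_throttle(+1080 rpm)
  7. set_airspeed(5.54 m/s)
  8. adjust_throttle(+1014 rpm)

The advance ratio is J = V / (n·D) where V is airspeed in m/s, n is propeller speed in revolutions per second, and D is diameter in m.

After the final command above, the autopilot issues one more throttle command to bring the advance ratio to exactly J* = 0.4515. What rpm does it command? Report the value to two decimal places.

rpm = 506.34

set_propeller: D = 1.454 m, P = 0.881 m (p = P/D = 0.605915); state ← (V=0, rpm=0)
set_airspeed(30.31): V ← 30.31 m/s
throttle_to(1089): rpm ← 1089
throttle_to(3729): rpm ← 3729
set_airspeed(51.35): V ← 51.35 m/s
adjust_throttle(+1080): rpm ← 3729 +1080 = 4809
set_airspeed(5.54): V ← 5.54 m/s
adjust_throttle(+1014): rpm ← 4809 +1014 = 5823
final state: V = 5.54 m/s, rpm = 5823 → n = rpm/60 = 97.050000 rev/s
target J* = 0.4515; solve J* = V/(n·D) for n: n = V/(J*·D) = 5.54/(0.4515 × 1.454) = 8.438934 rev/s
rpm = 60·n = 506.336055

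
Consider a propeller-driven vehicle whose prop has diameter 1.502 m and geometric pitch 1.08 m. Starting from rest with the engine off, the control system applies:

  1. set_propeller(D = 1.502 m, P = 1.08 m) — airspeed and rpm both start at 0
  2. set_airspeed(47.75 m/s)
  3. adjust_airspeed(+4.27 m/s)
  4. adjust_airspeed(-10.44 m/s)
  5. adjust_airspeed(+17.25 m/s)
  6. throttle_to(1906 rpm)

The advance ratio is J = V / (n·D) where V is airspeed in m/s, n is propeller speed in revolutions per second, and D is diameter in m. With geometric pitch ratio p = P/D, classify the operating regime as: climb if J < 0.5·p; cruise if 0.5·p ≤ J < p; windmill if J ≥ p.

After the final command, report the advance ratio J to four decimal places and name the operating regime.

set_propeller: D = 1.502 m, P = 1.08 m (p = P/D = 0.719041); state ← (V=0, rpm=0)
set_airspeed(47.75): V ← 47.75 m/s
adjust_airspeed(+4.27): V ← 47.75 +4.27 = 52.02 m/s
adjust_airspeed(-10.44): V ← 52.02 -10.44 = 41.58 m/s
adjust_airspeed(+17.25): V ← 41.58 +17.25 = 58.83 m/s
throttle_to(1906): rpm ← 1906
final state: V = 58.83 m/s, rpm = 1906 → n = rpm/60 = 31.766667 rev/s
J = V / (n·D) = 58.83 / (31.766667 × 1.502) = 1.232984
regime bands: climb J<0.3595 | cruise [0.3595, 0.7190) | windmill J≥0.7190
J = 1.2330 → windmill

J = 1.2330, regime = windmill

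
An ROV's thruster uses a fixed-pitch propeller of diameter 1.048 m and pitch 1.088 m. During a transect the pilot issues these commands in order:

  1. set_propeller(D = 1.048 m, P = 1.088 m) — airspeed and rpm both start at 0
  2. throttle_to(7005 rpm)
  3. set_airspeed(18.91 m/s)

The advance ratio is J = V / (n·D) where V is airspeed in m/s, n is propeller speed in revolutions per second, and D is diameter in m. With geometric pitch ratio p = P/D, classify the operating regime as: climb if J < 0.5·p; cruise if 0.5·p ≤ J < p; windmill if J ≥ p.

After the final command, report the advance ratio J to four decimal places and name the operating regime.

J = 0.1546, regime = climb

set_propeller: D = 1.048 m, P = 1.088 m (p = P/D = 1.038168); state ← (V=0, rpm=0)
throttle_to(7005): rpm ← 7005
set_airspeed(18.91): V ← 18.91 m/s
final state: V = 18.91 m/s, rpm = 7005 → n = rpm/60 = 116.750000 rev/s
J = V / (n·D) = 18.91 / (116.750000 × 1.048) = 0.154552
regime bands: climb J<0.5191 | cruise [0.5191, 1.0382) | windmill J≥1.0382
J = 0.1546 → climb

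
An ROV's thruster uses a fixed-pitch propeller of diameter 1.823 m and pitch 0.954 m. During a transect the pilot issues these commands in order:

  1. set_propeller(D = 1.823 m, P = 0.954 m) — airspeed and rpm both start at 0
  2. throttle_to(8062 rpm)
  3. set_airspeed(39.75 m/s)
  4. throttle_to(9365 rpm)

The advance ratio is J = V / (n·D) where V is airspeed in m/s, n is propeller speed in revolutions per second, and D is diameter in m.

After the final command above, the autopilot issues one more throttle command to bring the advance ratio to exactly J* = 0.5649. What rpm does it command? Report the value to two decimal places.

set_propeller: D = 1.823 m, P = 0.954 m (p = P/D = 0.523313); state ← (V=0, rpm=0)
throttle_to(8062): rpm ← 8062
set_airspeed(39.75): V ← 39.75 m/s
throttle_to(9365): rpm ← 9365
final state: V = 39.75 m/s, rpm = 9365 → n = rpm/60 = 156.083333 rev/s
target J* = 0.5649; solve J* = V/(n·D) for n: n = V/(J*·D) = 39.75/(0.5649 × 1.823) = 38.599252 rev/s
rpm = 60·n = 2315.955125

rpm = 2315.96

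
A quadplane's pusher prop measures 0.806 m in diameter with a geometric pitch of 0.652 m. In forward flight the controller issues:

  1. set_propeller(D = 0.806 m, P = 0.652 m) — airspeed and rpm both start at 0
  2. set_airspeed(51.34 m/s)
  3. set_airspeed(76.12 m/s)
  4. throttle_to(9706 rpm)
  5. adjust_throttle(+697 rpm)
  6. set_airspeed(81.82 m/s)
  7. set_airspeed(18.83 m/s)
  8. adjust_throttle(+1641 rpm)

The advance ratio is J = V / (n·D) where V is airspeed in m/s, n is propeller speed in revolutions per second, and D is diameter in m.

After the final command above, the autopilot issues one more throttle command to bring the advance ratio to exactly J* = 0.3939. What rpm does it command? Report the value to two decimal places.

rpm = 3558.61

set_propeller: D = 0.806 m, P = 0.652 m (p = P/D = 0.808933); state ← (V=0, rpm=0)
set_airspeed(51.34): V ← 51.34 m/s
set_airspeed(76.12): V ← 76.12 m/s
throttle_to(9706): rpm ← 9706
adjust_throttle(+697): rpm ← 9706 +697 = 10403
set_airspeed(81.82): V ← 81.82 m/s
set_airspeed(18.83): V ← 18.83 m/s
adjust_throttle(+1641): rpm ← 10403 +1641 = 12044
final state: V = 18.83 m/s, rpm = 12044 → n = rpm/60 = 200.733333 rev/s
target J* = 0.3939; solve J* = V/(n·D) for n: n = V/(J*·D) = 18.83/(0.3939 × 0.806) = 59.310188 rev/s
rpm = 60·n = 3558.611253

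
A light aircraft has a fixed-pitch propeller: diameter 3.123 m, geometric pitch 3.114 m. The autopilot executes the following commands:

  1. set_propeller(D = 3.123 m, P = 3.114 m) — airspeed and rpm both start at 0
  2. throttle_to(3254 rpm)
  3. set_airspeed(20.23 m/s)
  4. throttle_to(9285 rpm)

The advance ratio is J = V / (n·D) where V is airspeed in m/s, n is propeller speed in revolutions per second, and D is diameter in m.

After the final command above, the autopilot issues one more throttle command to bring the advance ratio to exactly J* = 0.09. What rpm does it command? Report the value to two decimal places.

set_propeller: D = 3.123 m, P = 3.114 m (p = P/D = 0.997118); state ← (V=0, rpm=0)
throttle_to(3254): rpm ← 3254
set_airspeed(20.23): V ← 20.23 m/s
throttle_to(9285): rpm ← 9285
final state: V = 20.23 m/s, rpm = 9285 → n = rpm/60 = 154.750000 rev/s
target J* = 0.09; solve J* = V/(n·D) for n: n = V/(J*·D) = 20.23/(0.09 × 3.123) = 71.974953 rev/s
rpm = 60·n = 4318.497172

rpm = 4318.50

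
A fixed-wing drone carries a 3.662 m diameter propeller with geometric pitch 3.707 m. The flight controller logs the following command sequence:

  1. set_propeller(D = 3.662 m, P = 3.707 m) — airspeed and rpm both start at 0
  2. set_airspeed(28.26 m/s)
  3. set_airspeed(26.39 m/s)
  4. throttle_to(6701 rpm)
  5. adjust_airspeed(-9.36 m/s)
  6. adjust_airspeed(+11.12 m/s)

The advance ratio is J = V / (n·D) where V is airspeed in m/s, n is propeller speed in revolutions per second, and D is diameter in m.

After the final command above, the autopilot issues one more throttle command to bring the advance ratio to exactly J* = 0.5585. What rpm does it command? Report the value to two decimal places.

set_propeller: D = 3.662 m, P = 3.707 m (p = P/D = 1.012288); state ← (V=0, rpm=0)
set_airspeed(28.26): V ← 28.26 m/s
set_airspeed(26.39): V ← 26.39 m/s
throttle_to(6701): rpm ← 6701
adjust_airspeed(-9.36): V ← 26.39 -9.36 = 17.03 m/s
adjust_airspeed(+11.12): V ← 17.03 +11.12 = 28.15 m/s
final state: V = 28.15 m/s, rpm = 6701 → n = rpm/60 = 111.683333 rev/s
target J* = 0.5585; solve J* = V/(n·D) for n: n = V/(J*·D) = 28.15/(0.5585 × 3.662) = 13.763753 rev/s
rpm = 60·n = 825.825202

rpm = 825.83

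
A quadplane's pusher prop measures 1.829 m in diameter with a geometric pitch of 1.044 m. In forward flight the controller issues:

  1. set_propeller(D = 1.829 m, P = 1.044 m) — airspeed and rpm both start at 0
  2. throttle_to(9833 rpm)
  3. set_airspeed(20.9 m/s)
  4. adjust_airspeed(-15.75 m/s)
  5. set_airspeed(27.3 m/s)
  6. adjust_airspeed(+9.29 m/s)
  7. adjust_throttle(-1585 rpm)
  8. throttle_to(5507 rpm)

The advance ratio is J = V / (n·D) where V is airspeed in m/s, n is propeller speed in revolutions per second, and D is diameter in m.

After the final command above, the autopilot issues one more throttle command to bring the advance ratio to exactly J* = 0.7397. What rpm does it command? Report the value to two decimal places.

rpm = 1622.72

set_propeller: D = 1.829 m, P = 1.044 m (p = P/D = 0.570804); state ← (V=0, rpm=0)
throttle_to(9833): rpm ← 9833
set_airspeed(20.9): V ← 20.9 m/s
adjust_airspeed(-15.75): V ← 20.9 -15.75 = 5.15 m/s
set_airspeed(27.3): V ← 27.3 m/s
adjust_airspeed(+9.29): V ← 27.3 +9.29 = 36.59 m/s
adjust_throttle(-1585): rpm ← 9833 -1585 = 8248
throttle_to(5507): rpm ← 5507
final state: V = 36.59 m/s, rpm = 5507 → n = rpm/60 = 91.783333 rev/s
target J* = 0.7397; solve J* = V/(n·D) for n: n = V/(J*·D) = 36.59/(0.7397 × 1.829) = 27.045380 rev/s
rpm = 60·n = 1622.722790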